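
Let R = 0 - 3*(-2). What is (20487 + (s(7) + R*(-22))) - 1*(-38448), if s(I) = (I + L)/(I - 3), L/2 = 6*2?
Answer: 235243/4 ≈ 58811.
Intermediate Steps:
L = 24 (L = 2*(6*2) = 2*12 = 24)
s(I) = (24 + I)/(-3 + I) (s(I) = (I + 24)/(I - 3) = (24 + I)/(-3 + I))
R = 6 (R = 0 + 6 = 6)
(20487 + (s(7) + R*(-22))) - 1*(-38448) = (20487 + ((24 + 7)/(-3 + 7) + 6*(-22))) - 1*(-38448) = (20487 + (31/4 - 132)) + 38448 = (20487 - 497/4) + 38448 = 81451/4 + 38448 = 235243/4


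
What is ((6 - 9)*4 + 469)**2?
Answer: 208849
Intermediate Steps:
((6 - 9)*4 + 469)**2 = (-3*4 + 469)**2 = (-12 + 469)**2 = 457**2 = 208849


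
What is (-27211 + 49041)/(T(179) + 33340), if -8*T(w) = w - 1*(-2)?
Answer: 174640/266539 ≈ 0.65521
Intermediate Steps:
T(w) = -1/4 - w/8 (T(w) = -(w - 1*(-2))/8 = -(w + 2)/8 = -(2 + w)/8 = -1/4 - w/8)
(-27211 + 49041)/(T(179) + 33340) = (-27211 + 49041)/((-1/4 - 1/8*179) + 33340) = 21830/((-1/4 - 179/8) + 33340) = 21830/(-181/8 + 33340) = 21830/(266539/8) = 21830*(8/266539) = 174640/266539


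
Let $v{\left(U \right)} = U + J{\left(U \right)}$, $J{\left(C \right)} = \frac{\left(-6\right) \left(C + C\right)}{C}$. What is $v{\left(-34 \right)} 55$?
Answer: $-2530$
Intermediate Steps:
$J{\left(C \right)} = -12$ ($J{\left(C \right)} = \frac{\left(-6\right) 2 C}{C} = \frac{\left(-12\right) C}{C} = -12$)
$v{\left(U \right)} = -12 + U$ ($v{\left(U \right)} = U - 12 = -12 + U$)
$v{\left(-34 \right)} 55 = \left(-12 - 34\right) 55 = \left(-46\right) 55 = -2530$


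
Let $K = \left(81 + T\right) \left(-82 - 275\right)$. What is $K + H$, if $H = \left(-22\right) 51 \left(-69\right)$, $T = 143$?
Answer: $-2550$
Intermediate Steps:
$K = -79968$ ($K = \left(81 + 143\right) \left(-82 - 275\right) = 224 \left(-357\right) = -79968$)
$H = 77418$ ($H = \left(-1122\right) \left(-69\right) = 77418$)
$K + H = -79968 + 77418 = -2550$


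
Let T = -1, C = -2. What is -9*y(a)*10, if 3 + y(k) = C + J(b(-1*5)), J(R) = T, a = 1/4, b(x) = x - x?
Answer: 540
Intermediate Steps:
b(x) = 0
a = 1/4 ≈ 0.25000
J(R) = -1
y(k) = -6 (y(k) = -3 + (-2 - 1) = -3 - 3 = -6)
-9*y(a)*10 = -9*(-6)*10 = 54*10 = 540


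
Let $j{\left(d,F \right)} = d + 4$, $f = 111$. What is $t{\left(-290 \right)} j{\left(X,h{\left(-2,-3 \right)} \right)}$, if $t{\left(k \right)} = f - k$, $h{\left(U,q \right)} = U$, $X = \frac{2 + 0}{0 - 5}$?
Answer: $\frac{7218}{5} \approx 1443.6$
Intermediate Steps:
$X = - \frac{2}{5}$ ($X = \frac{2}{-5} = 2 \left(- \frac{1}{5}\right) = - \frac{2}{5} \approx -0.4$)
$j{\left(d,F \right)} = 4 + d$
$t{\left(k \right)} = 111 - k$
$t{\left(-290 \right)} j{\left(X,h{\left(-2,-3 \right)} \right)} = \left(111 - -290\right) \left(4 - \frac{2}{5}\right) = \left(111 + 290\right) \frac{18}{5} = 401 \cdot \frac{18}{5} = \frac{7218}{5}$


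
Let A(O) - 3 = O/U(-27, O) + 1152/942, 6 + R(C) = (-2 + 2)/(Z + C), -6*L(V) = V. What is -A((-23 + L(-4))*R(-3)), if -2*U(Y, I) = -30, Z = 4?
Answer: -30983/2355 ≈ -13.156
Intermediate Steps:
U(Y, I) = 15 (U(Y, I) = -½*(-30) = 15)
L(V) = -V/6
R(C) = -6 (R(C) = -6 + (-2 + 2)/(4 + C) = -6 + 0/(4 + C) = -6 + 0 = -6)
A(O) = 663/157 + O/15 (A(O) = 3 + (O/15 + 1152/942) = 3 + (O*(1/15) + 1152*(1/942)) = 3 + (O/15 + 192/157) = 3 + (192/157 + O/15) = 663/157 + O/15)
-A((-23 + L(-4))*R(-3)) = -(663/157 + ((-23 - ⅙*(-4))*(-6))/15) = -(663/157 + ((-23 + ⅔)*(-6))/15) = -(663/157 + (-67/3*(-6))/15) = -(663/157 + (1/15)*134) = -(663/157 + 134/15) = -1*30983/2355 = -30983/2355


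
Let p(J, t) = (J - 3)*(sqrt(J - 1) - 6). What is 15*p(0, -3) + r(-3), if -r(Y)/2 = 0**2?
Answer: 270 - 45*I ≈ 270.0 - 45.0*I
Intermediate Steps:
p(J, t) = (-6 + sqrt(-1 + J))*(-3 + J) (p(J, t) = (-3 + J)*(sqrt(-1 + J) - 6) = (-3 + J)*(-6 + sqrt(-1 + J)) = (-6 + sqrt(-1 + J))*(-3 + J))
r(Y) = 0 (r(Y) = -2*0**2 = -2*0 = 0)
15*p(0, -3) + r(-3) = 15*(18 - 6*0 - 3*sqrt(-1 + 0) + 0*sqrt(-1 + 0)) + 0 = 15*(18 + 0 - 3*I + 0*sqrt(-1)) + 0 = 15*(18 + 0 - 3*I + 0*I) + 0 = 15*(18 + 0 - 3*I + 0) + 0 = 15*(18 - 3*I) + 0 = (270 - 45*I) + 0 = 270 - 45*I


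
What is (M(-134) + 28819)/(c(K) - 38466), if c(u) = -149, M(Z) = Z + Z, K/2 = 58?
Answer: -28551/38615 ≈ -0.73938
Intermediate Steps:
K = 116 (K = 2*58 = 116)
M(Z) = 2*Z
(M(-134) + 28819)/(c(K) - 38466) = (2*(-134) + 28819)/(-149 - 38466) = (-268 + 28819)/(-38615) = 28551*(-1/38615) = -28551/38615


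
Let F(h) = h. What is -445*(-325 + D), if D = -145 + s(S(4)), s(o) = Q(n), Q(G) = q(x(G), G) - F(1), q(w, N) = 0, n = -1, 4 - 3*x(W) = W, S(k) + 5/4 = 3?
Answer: 209595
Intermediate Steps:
S(k) = 7/4 (S(k) = -5/4 + 3 = 7/4)
x(W) = 4/3 - W/3
Q(G) = -1 (Q(G) = 0 - 1*1 = 0 - 1 = -1)
s(o) = -1
D = -146 (D = -145 - 1 = -146)
-445*(-325 + D) = -445*(-325 - 146) = -445*(-471) = 209595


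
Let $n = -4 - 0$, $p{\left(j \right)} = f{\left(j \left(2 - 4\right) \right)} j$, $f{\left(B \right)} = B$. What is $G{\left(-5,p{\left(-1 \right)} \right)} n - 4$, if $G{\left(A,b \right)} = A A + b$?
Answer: $-96$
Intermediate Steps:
$p{\left(j \right)} = - 2 j^{2}$ ($p{\left(j \right)} = j \left(2 - 4\right) j = j \left(-2\right) j = - 2 j j = - 2 j^{2}$)
$n = -4$ ($n = -4 + 0 = -4$)
$G{\left(A,b \right)} = b + A^{2}$ ($G{\left(A,b \right)} = A^{2} + b = b + A^{2}$)
$G{\left(-5,p{\left(-1 \right)} \right)} n - 4 = \left(- 2 \left(-1\right)^{2} + \left(-5\right)^{2}\right) \left(-4\right) - 4 = \left(\left(-2\right) 1 + 25\right) \left(-4\right) - 4 = \left(-2 + 25\right) \left(-4\right) - 4 = 23 \left(-4\right) - 4 = -92 - 4 = -96$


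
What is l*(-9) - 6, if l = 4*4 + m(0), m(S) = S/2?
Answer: -150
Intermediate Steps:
m(S) = S/2 (m(S) = S*(1/2) = S/2)
l = 16 (l = 4*4 + (1/2)*0 = 16 + 0 = 16)
l*(-9) - 6 = 16*(-9) - 6 = -144 - 6 = -150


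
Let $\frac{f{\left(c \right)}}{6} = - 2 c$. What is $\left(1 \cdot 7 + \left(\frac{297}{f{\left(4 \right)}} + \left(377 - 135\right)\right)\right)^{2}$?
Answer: $\frac{15093225}{256} \approx 58958.0$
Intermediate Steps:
$f{\left(c \right)} = - 12 c$ ($f{\left(c \right)} = 6 \left(- 2 c\right) = - 12 c$)
$\left(1 \cdot 7 + \left(\frac{297}{f{\left(4 \right)}} + \left(377 - 135\right)\right)\right)^{2} = \left(1 \cdot 7 + \left(\frac{297}{\left(-12\right) 4} + \left(377 - 135\right)\right)\right)^{2} = \left(7 + \left(\frac{297}{-48} + 242\right)\right)^{2} = \left(7 + \left(297 \left(- \frac{1}{48}\right) + 242\right)\right)^{2} = \left(7 + \left(- \frac{99}{16} + 242\right)\right)^{2} = \left(7 + \frac{3773}{16}\right)^{2} = \left(\frac{3885}{16}\right)^{2} = \frac{15093225}{256}$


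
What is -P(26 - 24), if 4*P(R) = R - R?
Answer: 0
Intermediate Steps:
P(R) = 0 (P(R) = (R - R)/4 = (¼)*0 = 0)
-P(26 - 24) = -1*0 = 0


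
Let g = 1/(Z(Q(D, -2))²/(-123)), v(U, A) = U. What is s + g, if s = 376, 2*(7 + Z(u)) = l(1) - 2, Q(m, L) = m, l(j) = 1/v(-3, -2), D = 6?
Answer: 898348/2401 ≈ 374.16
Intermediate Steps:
l(j) = -⅓ (l(j) = 1/(-3) = -⅓)
Z(u) = -49/6 (Z(u) = -7 + (-⅓ - 2)/2 = -7 + (½)*(-7/3) = -7 - 7/6 = -49/6)
g = -4428/2401 (g = 1/((-49/6)²/(-123)) = 1/((2401/36)*(-1/123)) = 1/(-2401/4428) = -4428/2401 ≈ -1.8442)
s + g = 376 - 4428/2401 = 898348/2401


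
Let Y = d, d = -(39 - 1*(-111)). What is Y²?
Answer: 22500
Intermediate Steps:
d = -150 (d = -(39 + 111) = -1*150 = -150)
Y = -150
Y² = (-150)² = 22500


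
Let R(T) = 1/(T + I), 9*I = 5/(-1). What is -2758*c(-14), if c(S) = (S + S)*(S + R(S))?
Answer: -142323832/131 ≈ -1.0864e+6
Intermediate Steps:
I = -5/9 (I = (5/(-1))/9 = (5*(-1))/9 = (1/9)*(-5) = -5/9 ≈ -0.55556)
R(T) = 1/(-5/9 + T) (R(T) = 1/(T - 5/9) = 1/(-5/9 + T))
c(S) = 2*S*(S + 9/(-5 + 9*S)) (c(S) = (S + S)*(S + 9/(-5 + 9*S)) = (2*S)*(S + 9/(-5 + 9*S)) = 2*S*(S + 9/(-5 + 9*S)))
-2758*c(-14) = -5516*(-14)*(9 - 14*(-5 + 9*(-14)))/(-5 + 9*(-14)) = -5516*(-14)*(9 - 14*(-5 - 126))/(-5 - 126) = -5516*(-14)*(9 - 14*(-131))/(-131) = -5516*(-14)*(-1)*(9 + 1834)/131 = -5516*(-14)*(-1)*1843/131 = -2758*51604/131 = -142323832/131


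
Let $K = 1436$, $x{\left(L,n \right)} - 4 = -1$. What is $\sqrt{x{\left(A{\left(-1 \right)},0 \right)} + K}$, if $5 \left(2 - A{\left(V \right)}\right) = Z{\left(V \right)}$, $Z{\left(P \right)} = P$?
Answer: $\sqrt{1439} \approx 37.934$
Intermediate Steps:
$A{\left(V \right)} = 2 - \frac{V}{5}$
$x{\left(L,n \right)} = 3$ ($x{\left(L,n \right)} = 4 - 1 = 3$)
$\sqrt{x{\left(A{\left(-1 \right)},0 \right)} + K} = \sqrt{3 + 1436} = \sqrt{1439}$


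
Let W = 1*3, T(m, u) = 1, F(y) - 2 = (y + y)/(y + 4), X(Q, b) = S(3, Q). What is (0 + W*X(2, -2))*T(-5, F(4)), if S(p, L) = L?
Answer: 6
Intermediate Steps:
X(Q, b) = Q
F(y) = 2 + 2*y/(4 + y) (F(y) = 2 + (y + y)/(y + 4) = 2 + (2*y)/(4 + y) = 2 + 2*y/(4 + y))
W = 3
(0 + W*X(2, -2))*T(-5, F(4)) = (0 + 3*2)*1 = (0 + 6)*1 = 6*1 = 6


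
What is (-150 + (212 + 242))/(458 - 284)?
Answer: 152/87 ≈ 1.7471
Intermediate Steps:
(-150 + (212 + 242))/(458 - 284) = (-150 + 454)/174 = 304*(1/174) = 152/87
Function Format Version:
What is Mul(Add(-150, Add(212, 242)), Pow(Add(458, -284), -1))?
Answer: Rational(152, 87) ≈ 1.7471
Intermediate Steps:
Mul(Add(-150, Add(212, 242)), Pow(Add(458, -284), -1)) = Mul(Add(-150, 454), Pow(174, -1)) = Mul(304, Rational(1, 174)) = Rational(152, 87)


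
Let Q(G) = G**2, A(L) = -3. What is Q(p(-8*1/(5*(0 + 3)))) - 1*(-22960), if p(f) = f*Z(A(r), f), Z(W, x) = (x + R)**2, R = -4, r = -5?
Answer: 262897158064/11390625 ≈ 23080.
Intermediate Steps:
Z(W, x) = (-4 + x)**2 (Z(W, x) = (x - 4)**2 = (-4 + x)**2)
p(f) = f*(-4 + f)**2
Q(p(-8*1/(5*(0 + 3)))) - 1*(-22960) = ((-8*1/(5*(0 + 3)))*(-4 - 8*1/(5*(0 + 3)))**2)**2 - 1*(-22960) = ((-8/(3*5))*(-4 - 8/(3*5))**2)**2 + 22960 = ((-8/15)*(-4 - 8/15)**2)**2 + 22960 = ((-8*1/15)*(-4 - 8*1/15)**2)**2 + 22960 = (-8*(-4 - 8/15)**2/15)**2 + 22960 = (-8*(-68/15)**2/15)**2 + 22960 = (-8/15*4624/225)**2 + 22960 = (-36992/3375)**2 + 22960 = 1368408064/11390625 + 22960 = 262897158064/11390625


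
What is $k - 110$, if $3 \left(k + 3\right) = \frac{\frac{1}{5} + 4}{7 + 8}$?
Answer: $- \frac{8468}{75} \approx -112.91$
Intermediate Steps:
$k = - \frac{218}{75}$ ($k = -3 + \frac{\left(\frac{1}{5} + 4\right) \frac{1}{7 + 8}}{3} = -3 + \frac{\left(\frac{1}{5} + 4\right) \frac{1}{15}}{3} = -3 + \frac{\frac{21}{5} \cdot \frac{1}{15}}{3} = -3 + \frac{1}{3} \cdot \frac{7}{25} = -3 + \frac{7}{75} = - \frac{218}{75} \approx -2.9067$)
$k - 110 = - \frac{218}{75} - 110 = - \frac{8468}{75}$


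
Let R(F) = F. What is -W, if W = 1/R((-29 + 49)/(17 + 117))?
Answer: -67/10 ≈ -6.7000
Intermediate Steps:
W = 67/10 (W = 1/((-29 + 49)/(17 + 117)) = 1/(20/134) = 1/(20*(1/134)) = 1/(10/67) = 67/10 ≈ 6.7000)
-W = -1*67/10 = -67/10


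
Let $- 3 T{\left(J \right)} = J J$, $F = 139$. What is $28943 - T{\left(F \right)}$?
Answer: $\frac{106150}{3} \approx 35383.0$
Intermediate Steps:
$T{\left(J \right)} = - \frac{J^{2}}{3}$ ($T{\left(J \right)} = - \frac{J J}{3} = - \frac{J^{2}}{3}$)
$28943 - T{\left(F \right)} = 28943 - - \frac{139^{2}}{3} = 28943 - \left(- \frac{1}{3}\right) 19321 = 28943 - - \frac{19321}{3} = 28943 + \frac{19321}{3} = \frac{106150}{3}$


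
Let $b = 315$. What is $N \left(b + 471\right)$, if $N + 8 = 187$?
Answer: $140694$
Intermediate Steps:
$N = 179$ ($N = -8 + 187 = 179$)
$N \left(b + 471\right) = 179 \left(315 + 471\right) = 179 \cdot 786 = 140694$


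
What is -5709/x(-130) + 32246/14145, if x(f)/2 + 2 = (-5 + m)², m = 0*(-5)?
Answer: -3446543/28290 ≈ -121.83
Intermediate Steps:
m = 0
x(f) = 46 (x(f) = -4 + 2*(-5 + 0)² = -4 + 2*(-5)² = -4 + 2*25 = -4 + 50 = 46)
-5709/x(-130) + 32246/14145 = -5709/46 + 32246/14145 = -5709*1/46 + 32246*(1/14145) = -5709/46 + 1402/615 = -3446543/28290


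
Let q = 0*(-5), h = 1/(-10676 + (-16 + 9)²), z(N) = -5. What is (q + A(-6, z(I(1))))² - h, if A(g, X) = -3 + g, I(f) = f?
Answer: 860788/10627 ≈ 81.000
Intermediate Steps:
h = -1/10627 (h = 1/(-10676 + (-7)²) = 1/(-10676 + 49) = 1/(-10627) = -1/10627 ≈ -9.4100e-5)
q = 0
(q + A(-6, z(I(1))))² - h = (0 + (-3 - 6))² - 1*(-1/10627) = (0 - 9)² + 1/10627 = (-9)² + 1/10627 = 81 + 1/10627 = 860788/10627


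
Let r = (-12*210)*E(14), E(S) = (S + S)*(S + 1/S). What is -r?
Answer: 992880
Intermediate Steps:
E(S) = 2*S*(S + 1/S) (E(S) = (2*S)*(S + 1/S) = 2*S*(S + 1/S))
r = -992880 (r = (-12*210)*(2 + 2*14²) = -2520*(2 + 2*196) = -2520*(2 + 392) = -2520*394 = -992880)
-r = -1*(-992880) = 992880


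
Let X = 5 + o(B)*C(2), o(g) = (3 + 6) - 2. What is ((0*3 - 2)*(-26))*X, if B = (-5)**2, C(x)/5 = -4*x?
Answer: -14300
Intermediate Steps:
C(x) = -20*x (C(x) = 5*(-4*x) = -20*x)
B = 25
o(g) = 7 (o(g) = 9 - 2 = 7)
X = -275 (X = 5 + 7*(-20*2) = 5 + 7*(-40) = 5 - 280 = -275)
((0*3 - 2)*(-26))*X = ((0*3 - 2)*(-26))*(-275) = ((0 - 2)*(-26))*(-275) = -2*(-26)*(-275) = 52*(-275) = -14300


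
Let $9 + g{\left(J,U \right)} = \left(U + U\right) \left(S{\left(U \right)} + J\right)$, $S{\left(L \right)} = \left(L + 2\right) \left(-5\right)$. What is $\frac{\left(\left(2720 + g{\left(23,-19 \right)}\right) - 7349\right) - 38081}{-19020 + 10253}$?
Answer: $\frac{46823}{8767} \approx 5.3408$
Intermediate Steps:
$S{\left(L \right)} = -10 - 5 L$ ($S{\left(L \right)} = \left(2 + L\right) \left(-5\right) = -10 - 5 L$)
$g{\left(J,U \right)} = -9 + 2 U \left(-10 + J - 5 U\right)$ ($g{\left(J,U \right)} = -9 + \left(U + U\right) \left(\left(-10 - 5 U\right) + J\right) = -9 + 2 U \left(-10 + J - 5 U\right)$)
$\frac{\left(\left(2720 + g{\left(23,-19 \right)}\right) - 7349\right) - 38081}{-19020 + 10253} = \frac{\left(\left(2720 - \left(9 + 874 - 190 \left(2 - 19\right)\right)\right) - 7349\right) - 38081}{-19020 + 10253} = \frac{\left(\left(2720 - \left(883 + 3230\right)\right) - 7349\right) - 38081}{-8767} = \left(\left(\left(2720 - 4113\right) - 7349\right) - 38081\right) \left(- \frac{1}{8767}\right) = \left(\left(-1393 - 7349\right) - 38081\right) \left(- \frac{1}{8767}\right) = \left(-8742 - 38081\right) \left(- \frac{1}{8767}\right) = \left(-46823\right) \left(- \frac{1}{8767}\right) = \frac{46823}{8767}$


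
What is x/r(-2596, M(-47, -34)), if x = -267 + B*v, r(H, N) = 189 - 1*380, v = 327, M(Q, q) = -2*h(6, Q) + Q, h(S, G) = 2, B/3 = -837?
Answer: 821364/191 ≈ 4300.3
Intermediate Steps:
B = -2511 (B = 3*(-837) = -2511)
M(Q, q) = -4 + Q (M(Q, q) = -2*2 + Q = -4 + Q)
r(H, N) = -191 (r(H, N) = 189 - 380 = -191)
x = -821364 (x = -267 - 2511*327 = -267 - 821097 = -821364)
x/r(-2596, M(-47, -34)) = -821364/(-191) = -821364*(-1/191) = 821364/191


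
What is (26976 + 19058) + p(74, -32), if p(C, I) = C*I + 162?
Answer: 43828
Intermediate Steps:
p(C, I) = 162 + C*I
(26976 + 19058) + p(74, -32) = (26976 + 19058) + (162 + 74*(-32)) = 46034 + (162 - 2368) = 46034 - 2206 = 43828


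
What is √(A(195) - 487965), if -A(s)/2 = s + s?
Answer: 3*I*√54305 ≈ 699.1*I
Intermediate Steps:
A(s) = -4*s (A(s) = -2*(s + s) = -4*s)
√(A(195) - 487965) = √(-4*195 - 487965) = √(-780 - 487965) = √(-488745) = 3*I*√54305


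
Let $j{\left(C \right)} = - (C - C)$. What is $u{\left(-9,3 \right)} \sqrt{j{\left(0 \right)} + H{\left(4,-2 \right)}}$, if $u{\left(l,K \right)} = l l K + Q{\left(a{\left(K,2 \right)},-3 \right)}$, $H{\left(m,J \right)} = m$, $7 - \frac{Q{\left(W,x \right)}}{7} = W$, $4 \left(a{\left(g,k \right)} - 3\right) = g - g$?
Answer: $542$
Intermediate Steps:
$a{\left(g,k \right)} = 3$ ($a{\left(g,k \right)} = 3 + \frac{g - g}{4} = 3 + \frac{1}{4} \cdot 0 = 3 + 0 = 3$)
$Q{\left(W,x \right)} = 49 - 7 W$
$j{\left(C \right)} = 0$ ($j{\left(C \right)} = \left(-1\right) 0 = 0$)
$u{\left(l,K \right)} = 28 + K l^{2}$ ($u{\left(l,K \right)} = l l K + \left(49 - 21\right) = l^{2} K + \left(49 - 21\right) = K l^{2} + 28 = 28 + K l^{2}$)
$u{\left(-9,3 \right)} \sqrt{j{\left(0 \right)} + H{\left(4,-2 \right)}} = \left(28 + 3 \left(-9\right)^{2}\right) \sqrt{0 + 4} = \left(28 + 3 \cdot 81\right) \sqrt{4} = \left(28 + 243\right) 2 = 271 \cdot 2 = 542$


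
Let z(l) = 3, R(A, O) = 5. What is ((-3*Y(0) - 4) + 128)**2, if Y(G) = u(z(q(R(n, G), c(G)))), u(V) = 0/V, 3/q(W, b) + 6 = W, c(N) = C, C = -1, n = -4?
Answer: 15376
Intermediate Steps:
c(N) = -1
q(W, b) = 3/(-6 + W)
u(V) = 0
Y(G) = 0
((-3*Y(0) - 4) + 128)**2 = ((-3*0 - 4) + 128)**2 = ((0 - 4) + 128)**2 = (-4 + 128)**2 = 124**2 = 15376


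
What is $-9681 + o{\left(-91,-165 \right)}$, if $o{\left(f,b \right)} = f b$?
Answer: $5334$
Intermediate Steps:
$o{\left(f,b \right)} = b f$
$-9681 + o{\left(-91,-165 \right)} = -9681 - -15015 = -9681 + 15015 = 5334$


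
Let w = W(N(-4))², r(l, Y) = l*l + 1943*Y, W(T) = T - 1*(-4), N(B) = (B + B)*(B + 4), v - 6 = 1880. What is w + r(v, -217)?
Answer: 3135381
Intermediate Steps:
v = 1886 (v = 6 + 1880 = 1886)
N(B) = 2*B*(4 + B) (N(B) = (2*B)*(4 + B) = 2*B*(4 + B))
W(T) = 4 + T (W(T) = T + 4 = 4 + T)
r(l, Y) = l² + 1943*Y
w = 16 (w = (4 + 2*(-4)*(4 - 4))² = (4 + 2*(-4)*0)² = (4 + 0)² = 4² = 16)
w + r(v, -217) = 16 + (1886² + 1943*(-217)) = 16 + (3556996 - 421631) = 16 + 3135365 = 3135381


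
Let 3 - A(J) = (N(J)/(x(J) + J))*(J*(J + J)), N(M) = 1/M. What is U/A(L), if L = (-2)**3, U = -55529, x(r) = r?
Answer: -55529/2 ≈ -27765.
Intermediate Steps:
L = -8
N(M) = 1/M
A(J) = 2 (A(J) = 3 - 1/(J*(J + J))*J*(J + J) = 3 - 1/(J*((2*J)))*J*(2*J) = 3 - (1/(2*J))/J*2*J**2 = 3 - 1/(2*J**2)*2*J**2 = 3 - 1*1 = 3 - 1 = 2)
U/A(L) = -55529/2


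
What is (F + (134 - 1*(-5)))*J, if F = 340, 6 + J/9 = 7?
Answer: 4311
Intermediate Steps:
J = 9 (J = -54 + 9*7 = -54 + 63 = 9)
(F + (134 - 1*(-5)))*J = (340 + (134 - 1*(-5)))*9 = (340 + (134 + 5))*9 = (340 + 139)*9 = 479*9 = 4311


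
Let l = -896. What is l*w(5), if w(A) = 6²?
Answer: -32256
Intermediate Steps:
w(A) = 36
l*w(5) = -896*36 = -32256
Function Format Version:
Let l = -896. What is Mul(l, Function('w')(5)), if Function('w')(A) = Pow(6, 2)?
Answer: -32256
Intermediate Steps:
Function('w')(A) = 36
Mul(l, Function('w')(5)) = Mul(-896, 36) = -32256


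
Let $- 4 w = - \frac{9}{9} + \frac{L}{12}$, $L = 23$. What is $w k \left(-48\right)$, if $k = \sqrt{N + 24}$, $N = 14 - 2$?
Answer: $66$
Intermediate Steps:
$N = 12$
$w = - \frac{11}{48}$ ($w = - \frac{- \frac{9}{9} + \frac{23}{12}}{4} = - \frac{\left(-9\right) \frac{1}{9} + 23 \cdot \frac{1}{12}}{4} = - \frac{-1 + \frac{23}{12}}{4} = \left(- \frac{1}{4}\right) \frac{11}{12} = - \frac{11}{48} \approx -0.22917$)
$k = 6$ ($k = \sqrt{12 + 24} = \sqrt{36} = 6$)
$w k \left(-48\right) = \left(- \frac{11}{48}\right) 6 \left(-48\right) = \left(- \frac{11}{8}\right) \left(-48\right) = 66$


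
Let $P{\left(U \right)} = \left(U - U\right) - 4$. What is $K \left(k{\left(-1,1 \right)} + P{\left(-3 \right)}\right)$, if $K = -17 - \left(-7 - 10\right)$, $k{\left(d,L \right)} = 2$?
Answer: $0$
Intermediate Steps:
$P{\left(U \right)} = -4$ ($P{\left(U \right)} = 0 - 4 = -4$)
$K = 0$ ($K = -17 - \left(-7 - 10\right) = -17 - -17 = -17 + 17 = 0$)
$K \left(k{\left(-1,1 \right)} + P{\left(-3 \right)}\right) = 0 \left(2 - 4\right) = 0 \left(-2\right) = 0$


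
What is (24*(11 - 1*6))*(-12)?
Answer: -1440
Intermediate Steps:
(24*(11 - 1*6))*(-12) = (24*(11 - 6))*(-12) = (24*5)*(-12) = 120*(-12) = -1440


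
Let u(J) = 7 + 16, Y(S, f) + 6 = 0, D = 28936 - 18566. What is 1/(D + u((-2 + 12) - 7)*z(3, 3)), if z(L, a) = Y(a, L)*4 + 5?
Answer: 1/9933 ≈ 0.00010067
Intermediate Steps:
D = 10370
Y(S, f) = -6 (Y(S, f) = -6 + 0 = -6)
u(J) = 23
z(L, a) = -19 (z(L, a) = -6*4 + 5 = -24 + 5 = -19)
1/(D + u((-2 + 12) - 7)*z(3, 3)) = 1/(10370 + 23*(-19)) = 1/(10370 - 437) = 1/9933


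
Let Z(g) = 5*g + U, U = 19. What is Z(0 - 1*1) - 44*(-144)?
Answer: 6350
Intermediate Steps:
Z(g) = 19 + 5*g (Z(g) = 5*g + 19 = 19 + 5*g)
Z(0 - 1*1) - 44*(-144) = (19 + 5*(0 - 1*1)) - 44*(-144) = (19 + 5*(0 - 1)) + 6336 = (19 + 5*(-1)) + 6336 = (19 - 5) + 6336 = 14 + 6336 = 6350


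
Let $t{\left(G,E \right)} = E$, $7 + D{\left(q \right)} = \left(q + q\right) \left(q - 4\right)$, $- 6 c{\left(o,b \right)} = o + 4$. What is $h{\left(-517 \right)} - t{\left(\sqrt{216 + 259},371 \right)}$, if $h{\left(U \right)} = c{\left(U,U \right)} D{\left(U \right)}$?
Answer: $\frac{92118155}{2} \approx 4.6059 \cdot 10^{7}$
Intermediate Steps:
$c{\left(o,b \right)} = - \frac{2}{3} - \frac{o}{6}$ ($c{\left(o,b \right)} = - \frac{o + 4}{6} = - \frac{4 + o}{6} = - \frac{2}{3} - \frac{o}{6}$)
$D{\left(q \right)} = -7 + 2 q \left(-4 + q\right)$ ($D{\left(q \right)} = -7 + \left(q + q\right) \left(q - 4\right) = -7 + 2 q \left(-4 + q\right)$)
$h{\left(U \right)} = \left(- \frac{2}{3} - \frac{U}{6}\right) \left(-7 - 8 U + 2 U^{2}\right)$
$h{\left(-517 \right)} - t{\left(\sqrt{216 + 259},371 \right)} = \left(\frac{14}{3} - \frac{\left(-517\right)^{3}}{3} + \frac{13}{2} \left(-517\right)\right) - 371 = \left(\frac{14}{3} - - \frac{138188413}{3} - \frac{6721}{2}\right) - 371 = \left(\frac{14}{3} + \frac{138188413}{3} - \frac{6721}{2}\right) - 371 = \frac{92118897}{2} - 371 = \frac{92118155}{2}$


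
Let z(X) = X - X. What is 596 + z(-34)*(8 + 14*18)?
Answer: 596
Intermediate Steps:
z(X) = 0
596 + z(-34)*(8 + 14*18) = 596 + 0*(8 + 14*18) = 596 + 0*(8 + 252) = 596 + 0*260 = 596 + 0 = 596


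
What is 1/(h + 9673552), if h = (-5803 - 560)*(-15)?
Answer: 1/9768997 ≈ 1.0236e-7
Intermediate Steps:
h = 95445 (h = -6363*(-15) = 95445)
1/(h + 9673552) = 1/(95445 + 9673552) = 1/9768997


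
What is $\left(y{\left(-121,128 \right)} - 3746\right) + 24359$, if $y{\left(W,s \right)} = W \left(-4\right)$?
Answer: $21097$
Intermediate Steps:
$y{\left(W,s \right)} = - 4 W$
$\left(y{\left(-121,128 \right)} - 3746\right) + 24359 = \left(\left(-4\right) \left(-121\right) - 3746\right) + 24359 = \left(484 - 3746\right) + 24359 = -3262 + 24359 = 21097$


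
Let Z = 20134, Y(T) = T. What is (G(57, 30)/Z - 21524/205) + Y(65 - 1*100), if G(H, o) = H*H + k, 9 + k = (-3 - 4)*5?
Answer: -577168641/4127470 ≈ -139.84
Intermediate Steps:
k = -44 (k = -9 + (-3 - 4)*5 = -9 - 7*5 = -9 - 35 = -44)
G(H, o) = -44 + H**2 (G(H, o) = H*H - 44 = H**2 - 44 = -44 + H**2)
(G(57, 30)/Z - 21524/205) + Y(65 - 1*100) = ((-44 + 57**2)/20134 - 21524/205) + (65 - 1*100) = ((-44 + 3249)*(1/20134) - 21524*1/205) + (65 - 100) = (3205*(1/20134) - 21524/205) - 35 = (3205/20134 - 21524/205) - 35 = -432707191/4127470 - 35 = -577168641/4127470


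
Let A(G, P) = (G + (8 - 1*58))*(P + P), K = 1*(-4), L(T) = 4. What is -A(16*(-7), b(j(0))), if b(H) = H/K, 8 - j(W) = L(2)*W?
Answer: -648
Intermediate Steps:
j(W) = 8 - 4*W
K = -4
b(H) = -H/4 (b(H) = H/(-4) = H*(-¼) = -H/4)
A(G, P) = 2*P*(-50 + G) (A(G, P) = (G + (8 - 58))*(2*P) = (G - 50)*(2*P) = (-50 + G)*(2*P) = 2*P*(-50 + G))
-A(16*(-7), b(j(0))) = -2*(-(8 - 4*0)/4)*(-50 + 16*(-7)) = -2*(-(8 + 0)/4)*(-50 - 112) = -2*(-¼*8)*(-162) = -2*(-2)*(-162) = -1*648 = -648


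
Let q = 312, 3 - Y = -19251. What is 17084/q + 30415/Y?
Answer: 7050517/125151 ≈ 56.336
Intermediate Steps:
Y = 19254 (Y = 3 - 1*(-19251) = 3 + 19251 = 19254)
17084/q + 30415/Y = 17084/312 + 30415/19254 = 17084*(1/312) + 30415*(1/19254) = 4271/78 + 30415/19254 = 7050517/125151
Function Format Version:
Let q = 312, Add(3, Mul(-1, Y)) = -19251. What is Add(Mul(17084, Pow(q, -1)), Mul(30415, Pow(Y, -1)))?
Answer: Rational(7050517, 125151) ≈ 56.336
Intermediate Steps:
Y = 19254 (Y = Add(3, Mul(-1, -19251)) = Add(3, 19251) = 19254)
Add(Mul(17084, Pow(q, -1)), Mul(30415, Pow(Y, -1))) = Add(Mul(17084, Pow(312, -1)), Mul(30415, Pow(19254, -1))) = Add(Mul(17084, Rational(1, 312)), Mul(30415, Rational(1, 19254))) = Add(Rational(4271, 78), Rational(30415, 19254)) = Rational(7050517, 125151)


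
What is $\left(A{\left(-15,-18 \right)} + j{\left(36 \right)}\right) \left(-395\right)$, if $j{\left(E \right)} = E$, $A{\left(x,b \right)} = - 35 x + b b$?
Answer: $-349575$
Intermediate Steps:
$A{\left(x,b \right)} = b^{2} - 35 x$ ($A{\left(x,b \right)} = - 35 x + b^{2} = b^{2} - 35 x$)
$\left(A{\left(-15,-18 \right)} + j{\left(36 \right)}\right) \left(-395\right) = \left(\left(\left(-18\right)^{2} - -525\right) + 36\right) \left(-395\right) = \left(\left(324 + 525\right) + 36\right) \left(-395\right) = \left(849 + 36\right) \left(-395\right) = 885 \left(-395\right) = -349575$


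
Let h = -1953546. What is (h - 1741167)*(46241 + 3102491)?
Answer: -11633661053916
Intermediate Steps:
(h - 1741167)*(46241 + 3102491) = (-1953546 - 1741167)*(46241 + 3102491) = -3694713*3148732 = -11633661053916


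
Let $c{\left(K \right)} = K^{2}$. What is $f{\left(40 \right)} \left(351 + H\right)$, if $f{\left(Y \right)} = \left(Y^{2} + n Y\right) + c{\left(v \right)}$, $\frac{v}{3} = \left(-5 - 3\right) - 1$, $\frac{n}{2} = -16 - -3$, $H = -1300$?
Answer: $-1223261$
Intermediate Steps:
$n = -26$ ($n = 2 \left(-16 - -3\right) = 2 \left(-16 + 3\right) = 2 \left(-13\right) = -26$)
$v = -27$ ($v = 3 \left(\left(-5 - 3\right) - 1\right) = 3 \left(-8 - 1\right) = 3 \left(-9\right) = -27$)
$f{\left(Y \right)} = 729 + Y^{2} - 26 Y$ ($f{\left(Y \right)} = \left(Y^{2} - 26 Y\right) + \left(-27\right)^{2} = \left(Y^{2} - 26 Y\right) + 729 = 729 + Y^{2} - 26 Y$)
$f{\left(40 \right)} \left(351 + H\right) = \left(729 + 40^{2} - 1040\right) \left(351 - 1300\right) = \left(729 + 1600 - 1040\right) \left(-949\right) = 1289 \left(-949\right) = -1223261$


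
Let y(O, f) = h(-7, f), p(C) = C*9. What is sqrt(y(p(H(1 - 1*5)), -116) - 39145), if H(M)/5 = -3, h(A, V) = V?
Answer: I*sqrt(39261) ≈ 198.14*I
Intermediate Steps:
H(M) = -15 (H(M) = 5*(-3) = -15)
p(C) = 9*C
y(O, f) = f
sqrt(y(p(H(1 - 1*5)), -116) - 39145) = sqrt(-116 - 39145) = sqrt(-39261) = I*sqrt(39261)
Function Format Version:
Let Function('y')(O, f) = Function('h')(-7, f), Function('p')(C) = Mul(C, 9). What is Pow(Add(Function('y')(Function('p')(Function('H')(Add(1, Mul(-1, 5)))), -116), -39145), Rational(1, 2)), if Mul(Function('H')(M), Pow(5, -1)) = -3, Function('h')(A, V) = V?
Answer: Mul(I, Pow(39261, Rational(1, 2))) ≈ Mul(198.14, I)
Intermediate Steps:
Function('H')(M) = -15 (Function('H')(M) = Mul(5, -3) = -15)
Function('p')(C) = Mul(9, C)
Function('y')(O, f) = f
Pow(Add(Function('y')(Function('p')(Function('H')(Add(1, Mul(-1, 5)))), -116), -39145), Rational(1, 2)) = Pow(Add(-116, -39145), Rational(1, 2)) = Pow(-39261, Rational(1, 2)) = Mul(I, Pow(39261, Rational(1, 2)))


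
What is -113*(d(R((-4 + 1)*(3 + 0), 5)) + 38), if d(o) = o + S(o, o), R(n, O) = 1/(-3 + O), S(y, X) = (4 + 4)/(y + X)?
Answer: -10509/2 ≈ -5254.5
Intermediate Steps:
S(y, X) = 8/(X + y)
d(o) = o + 4/o (d(o) = o + 8/(o + o) = o + 8/((2*o)) = o + 8*(1/(2*o)) = o + 4/o)
-113*(d(R((-4 + 1)*(3 + 0), 5)) + 38) = -113*((1/(-3 + 5) + 4/(1/(-3 + 5))) + 38) = -113*((1/2 + 4/(1/2)) + 38) = -113*((½ + 4/(½)) + 38) = -113*((½ + 4*2) + 38) = -113*((½ + 8) + 38) = -113*(17/2 + 38) = -113*93/2 = -10509/2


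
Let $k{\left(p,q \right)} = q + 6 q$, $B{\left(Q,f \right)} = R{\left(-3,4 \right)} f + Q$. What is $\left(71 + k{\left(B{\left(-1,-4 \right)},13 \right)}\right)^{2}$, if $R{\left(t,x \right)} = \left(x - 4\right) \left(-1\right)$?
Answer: $26244$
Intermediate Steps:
$R{\left(t,x \right)} = 4 - x$ ($R{\left(t,x \right)} = \left(-4 + x\right) \left(-1\right) = 4 - x$)
$B{\left(Q,f \right)} = Q$ ($B{\left(Q,f \right)} = \left(4 - 4\right) f + Q = 0 f + Q = 0 + Q = Q$)
$k{\left(p,q \right)} = 7 q$
$\left(71 + k{\left(B{\left(-1,-4 \right)},13 \right)}\right)^{2} = \left(71 + 7 \cdot 13\right)^{2} = \left(71 + 91\right)^{2} = 162^{2} = 26244$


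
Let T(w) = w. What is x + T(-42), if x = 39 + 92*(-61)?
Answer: -5615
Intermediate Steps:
x = -5573 (x = 39 - 5612 = -5573)
x + T(-42) = -5573 - 42 = -5615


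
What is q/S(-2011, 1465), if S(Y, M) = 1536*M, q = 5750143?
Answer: 5750143/2250240 ≈ 2.5553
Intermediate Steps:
q/S(-2011, 1465) = 5750143/((1536*1465)) = 5750143/2250240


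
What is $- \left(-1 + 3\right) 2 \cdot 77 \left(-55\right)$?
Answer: $16940$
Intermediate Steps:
$- \left(-1 + 3\right) 2 \cdot 77 \left(-55\right) = - 2 \cdot 2 \cdot 77 \left(-55\right) = - 4 \cdot 77 \left(-55\right) = - 308 \left(-55\right) = \left(-1\right) \left(-16940\right) = 16940$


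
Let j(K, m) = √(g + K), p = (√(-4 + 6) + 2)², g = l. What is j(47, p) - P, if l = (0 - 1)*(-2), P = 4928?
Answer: -4921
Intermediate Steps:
l = 2 (l = -1*(-2) = 2)
g = 2
p = (2 + √2)² (p = (√2 + 2)² = (2 + √2)² ≈ 11.657)
j(K, m) = √(2 + K)
j(47, p) - P = √(2 + 47) - 1*4928 = √49 - 4928 = 7 - 4928 = -4921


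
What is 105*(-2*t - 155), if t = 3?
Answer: -16905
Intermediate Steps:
105*(-2*t - 155) = 105*(-2*3 - 155) = 105*(-6 - 155) = 105*(-161) = -16905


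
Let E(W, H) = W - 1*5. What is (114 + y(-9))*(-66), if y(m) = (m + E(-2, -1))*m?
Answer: -17028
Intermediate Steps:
E(W, H) = -5 + W (E(W, H) = W - 5 = -5 + W)
y(m) = m*(-7 + m) (y(m) = (m + (-5 - 2))*m = (m - 7)*m = (-7 + m)*m = m*(-7 + m))
(114 + y(-9))*(-66) = (114 - 9*(-7 - 9))*(-66) = (114 - 9*(-16))*(-66) = (114 + 144)*(-66) = 258*(-66) = -17028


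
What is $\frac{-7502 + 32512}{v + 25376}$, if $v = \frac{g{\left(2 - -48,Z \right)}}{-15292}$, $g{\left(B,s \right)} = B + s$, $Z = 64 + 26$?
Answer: $\frac{95613230}{97012413} \approx 0.98558$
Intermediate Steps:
$Z = 90$
$v = - \frac{35}{3823}$ ($v = \frac{\left(2 - -48\right) + 90}{-15292} = \left(\left(2 + 48\right) + 90\right) \left(- \frac{1}{15292}\right) = \left(50 + 90\right) \left(- \frac{1}{15292}\right) = 140 \left(- \frac{1}{15292}\right) = - \frac{35}{3823} \approx -0.0091551$)
$\frac{-7502 + 32512}{v + 25376} = \frac{-7502 + 32512}{- \frac{35}{3823} + 25376} = \frac{25010}{\frac{97012413}{3823}} = 25010 \cdot \frac{3823}{97012413} = \frac{95613230}{97012413}$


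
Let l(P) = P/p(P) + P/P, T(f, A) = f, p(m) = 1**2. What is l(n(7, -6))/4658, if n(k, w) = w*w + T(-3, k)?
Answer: 1/137 ≈ 0.0072993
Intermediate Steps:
p(m) = 1
n(k, w) = -3 + w**2 (n(k, w) = w*w - 3 = w**2 - 3 = -3 + w**2)
l(P) = 1 + P (l(P) = P/1 + P/P = P*1 + 1 = P + 1 = 1 + P)
l(n(7, -6))/4658 = (1 + (-3 + (-6)**2))/4658 = (1 + (-3 + 36))*(1/4658) = (1 + 33)*(1/4658) = 34*(1/4658) = 1/137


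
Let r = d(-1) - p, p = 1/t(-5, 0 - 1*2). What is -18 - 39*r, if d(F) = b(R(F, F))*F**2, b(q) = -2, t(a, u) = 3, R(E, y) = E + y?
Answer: 73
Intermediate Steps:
d(F) = -2*F**2
p = 1/3 ≈ 0.33333
r = -7/3 (r = -2*(-1)**2 - 1*1/3 = -2*1 - 1/3 = -2 - 1/3 = -7/3 ≈ -2.3333)
-18 - 39*r = -18 - 39*(-7/3) = -18 + 91 = 73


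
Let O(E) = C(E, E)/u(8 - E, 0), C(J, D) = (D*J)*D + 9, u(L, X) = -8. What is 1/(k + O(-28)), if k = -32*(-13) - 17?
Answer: 8/25135 ≈ 0.00031828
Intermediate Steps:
k = 399 (k = 416 - 17 = 399)
C(J, D) = 9 + J*D² (C(J, D) = J*D² + 9 = 9 + J*D²)
O(E) = -9/8 - E³/8 (O(E) = (9 + E*E²)/(-8) = (9 + E³)*(-⅛) = -9/8 - E³/8)
1/(k + O(-28)) = 1/(399 + (-9/8 - ⅛*(-28)³)) = 1/(399 + (-9/8 - ⅛*(-21952))) = 1/(399 + (-9/8 + 2744)) = 1/(399 + 21943/8) = 1/(25135/8) = 8/25135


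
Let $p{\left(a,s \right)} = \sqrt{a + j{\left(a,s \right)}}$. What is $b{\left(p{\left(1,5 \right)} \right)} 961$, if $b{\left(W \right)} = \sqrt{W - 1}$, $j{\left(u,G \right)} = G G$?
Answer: $961 \sqrt{-1 + \sqrt{26}} \approx 1945.6$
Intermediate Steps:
$j{\left(u,G \right)} = G^{2}$
$p{\left(a,s \right)} = \sqrt{a + s^{2}}$
$b{\left(W \right)} = \sqrt{-1 + W}$
$b{\left(p{\left(1,5 \right)} \right)} 961 = \sqrt{-1 + \sqrt{1 + 5^{2}}} \cdot 961 = \sqrt{-1 + \sqrt{1 + 25}} \cdot 961 = \sqrt{-1 + \sqrt{26}} \cdot 961 = 961 \sqrt{-1 + \sqrt{26}}$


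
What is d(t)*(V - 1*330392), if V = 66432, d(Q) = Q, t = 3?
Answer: -791880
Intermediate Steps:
d(t)*(V - 1*330392) = 3*(66432 - 1*330392) = 3*(66432 - 330392) = 3*(-263960) = -791880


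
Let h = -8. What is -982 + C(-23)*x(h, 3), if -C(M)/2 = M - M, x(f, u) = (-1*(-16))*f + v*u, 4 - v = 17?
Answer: -982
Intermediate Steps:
v = -13 (v = 4 - 1*17 = 4 - 17 = -13)
x(f, u) = -13*u + 16*f (x(f, u) = (-1*(-16))*f - 13*u = 16*f - 13*u = -13*u + 16*f)
C(M) = 0 (C(M) = -2*(M - M) = -2*0 = 0)
-982 + C(-23)*x(h, 3) = -982 + 0*(-13*3 + 16*(-8)) = -982 + 0*(-39 - 128) = -982 + 0*(-167) = -982 + 0 = -982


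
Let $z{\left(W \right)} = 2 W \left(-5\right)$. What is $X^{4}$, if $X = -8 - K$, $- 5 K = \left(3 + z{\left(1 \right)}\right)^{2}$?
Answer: $\frac{6561}{625} \approx 10.498$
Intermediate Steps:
$z{\left(W \right)} = - 10 W$
$K = - \frac{49}{5}$ ($K = - \frac{\left(3 - 10\right)^{2}}{5} = - \frac{\left(-7\right)^{2}}{5} = \left(- \frac{1}{5}\right) 49 = - \frac{49}{5} \approx -9.8$)
$X = \frac{9}{5}$ ($X = -8 - - \frac{49}{5} = -8 + \frac{49}{5} = \frac{9}{5} \approx 1.8$)
$X^{4} = \left(\frac{9}{5}\right)^{4} = \frac{6561}{625}$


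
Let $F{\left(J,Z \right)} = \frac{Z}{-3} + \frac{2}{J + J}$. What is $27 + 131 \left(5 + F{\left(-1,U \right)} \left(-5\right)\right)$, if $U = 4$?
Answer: $\frac{6631}{3} \approx 2210.3$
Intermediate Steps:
$F{\left(J,Z \right)} = \frac{1}{J} - \frac{Z}{3}$ ($F{\left(J,Z \right)} = Z \left(- \frac{1}{3}\right) + \frac{2}{2 J} = - \frac{Z}{3} + 2 \frac{1}{2 J} = - \frac{Z}{3} + \frac{1}{J} = \frac{1}{J} - \frac{Z}{3}$)
$27 + 131 \left(5 + F{\left(-1,U \right)} \left(-5\right)\right) = 27 + 131 \left(5 + \left(\frac{1}{-1} - \frac{4}{3}\right) \left(-5\right)\right) = 27 + 131 \left(5 + \left(-1 - \frac{4}{3}\right) \left(-5\right)\right) = 27 + 131 \left(5 - - \frac{35}{3}\right) = 27 + 131 \left(5 + \frac{35}{3}\right) = 27 + 131 \cdot \frac{50}{3} = 27 + \frac{6550}{3} = \frac{6631}{3}$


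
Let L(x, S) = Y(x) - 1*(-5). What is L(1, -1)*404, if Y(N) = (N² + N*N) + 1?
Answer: 3232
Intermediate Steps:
Y(N) = 1 + 2*N² (Y(N) = (N² + N²) + 1 = 2*N² + 1 = 1 + 2*N²)
L(x, S) = 6 + 2*x² (L(x, S) = (1 + 2*x²) - 1*(-5) = (1 + 2*x²) + 5 = 6 + 2*x²)
L(1, -1)*404 = (6 + 2*1²)*404 = (6 + 2*1)*404 = (6 + 2)*404 = 8*404 = 3232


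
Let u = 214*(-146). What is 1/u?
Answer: -1/31244 ≈ -3.2006e-5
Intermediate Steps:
u = -31244
1/u = 1/(-31244) = -1/31244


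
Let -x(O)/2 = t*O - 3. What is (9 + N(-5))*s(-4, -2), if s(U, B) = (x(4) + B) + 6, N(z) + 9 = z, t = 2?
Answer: 30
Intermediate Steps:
N(z) = -9 + z
x(O) = 6 - 4*O (x(O) = -2*(2*O - 3) = -2*(-3 + 2*O) = 6 - 4*O)
s(U, B) = -4 + B (s(U, B) = ((6 - 4*4) + B) + 6 = ((6 - 16) + B) + 6 = (-10 + B) + 6 = -4 + B)
(9 + N(-5))*s(-4, -2) = (9 + (-9 - 5))*(-4 - 2) = (9 - 14)*(-6) = -5*(-6) = 30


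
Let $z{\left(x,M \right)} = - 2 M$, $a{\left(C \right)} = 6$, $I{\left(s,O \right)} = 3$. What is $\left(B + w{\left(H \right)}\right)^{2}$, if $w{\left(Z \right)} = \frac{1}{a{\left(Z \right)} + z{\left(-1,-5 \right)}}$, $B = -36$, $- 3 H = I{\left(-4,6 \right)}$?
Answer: $\frac{330625}{256} \approx 1291.5$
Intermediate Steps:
$H = -1$ ($H = \left(- \frac{1}{3}\right) 3 = -1$)
$w{\left(Z \right)} = \frac{1}{16}$ ($w{\left(Z \right)} = \frac{1}{6 - -10} = \frac{1}{6 + 10} = \frac{1}{16}$)
$\left(B + w{\left(H \right)}\right)^{2} = \left(-36 + \frac{1}{16}\right)^{2} = \left(- \frac{575}{16}\right)^{2} = \frac{330625}{256}$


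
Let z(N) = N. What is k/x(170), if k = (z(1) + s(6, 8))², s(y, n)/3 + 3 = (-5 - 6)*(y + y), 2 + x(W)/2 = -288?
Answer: -40804/145 ≈ -281.41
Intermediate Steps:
x(W) = -580 (x(W) = -4 + 2*(-288) = -4 - 576 = -580)
s(y, n) = -9 - 66*y (s(y, n) = -9 + 3*((-5 - 6)*(y + y)) = -9 + 3*(-22*y) = -9 - 66*y)
k = 163216 (k = (1 + (-9 - 66*6))² = (1 + (-9 - 396))² = (1 - 405)² = (-404)² = 163216)
k/x(170) = 163216/(-580) = 163216*(-1/580) = -40804/145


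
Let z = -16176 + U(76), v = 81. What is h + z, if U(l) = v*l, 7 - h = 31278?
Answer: -41291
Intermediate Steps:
h = -31271 (h = 7 - 1*31278 = 7 - 31278 = -31271)
U(l) = 81*l
z = -10020 (z = -16176 + 81*76 = -16176 + 6156 = -10020)
h + z = -31271 - 10020 = -41291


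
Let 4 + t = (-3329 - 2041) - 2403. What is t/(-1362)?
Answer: 7777/1362 ≈ 5.7100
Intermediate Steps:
t = -7777 (t = -4 + ((-3329 - 2041) - 2403) = -4 + (-5370 - 2403) = -4 - 7773 = -7777)
t/(-1362) = -7777/(-1362) = -7777*(-1/1362) = 7777/1362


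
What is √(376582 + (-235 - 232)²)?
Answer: √594671 ≈ 771.15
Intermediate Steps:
√(376582 + (-235 - 232)²) = √(376582 + (-467)²) = √(376582 + 218089) = √594671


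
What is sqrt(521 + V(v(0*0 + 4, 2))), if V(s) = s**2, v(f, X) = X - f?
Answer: 5*sqrt(21) ≈ 22.913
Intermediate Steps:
sqrt(521 + V(v(0*0 + 4, 2))) = sqrt(521 + (2 - (0*0 + 4))**2) = sqrt(521 + (2 - (0 + 4))**2) = sqrt(521 + (2 - 1*4)**2) = sqrt(521 + (2 - 4)**2) = sqrt(521 + (-2)**2) = sqrt(521 + 4) = sqrt(525) = 5*sqrt(21)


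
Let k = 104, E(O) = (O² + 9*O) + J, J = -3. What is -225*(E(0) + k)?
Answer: -22725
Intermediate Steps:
E(O) = -3 + O² + 9*O (E(O) = (O² + 9*O) - 3 = -3 + O² + 9*O)
-225*(E(0) + k) = -225*((-3 + 0² + 9*0) + 104) = -225*((-3 + 0 + 0) + 104) = -225*(-3 + 104) = -225*101 = -22725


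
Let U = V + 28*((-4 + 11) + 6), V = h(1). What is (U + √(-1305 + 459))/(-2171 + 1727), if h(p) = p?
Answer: -365/444 - I*√94/148 ≈ -0.82207 - 0.065509*I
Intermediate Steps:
V = 1
U = 365 (U = 1 + 28*((-4 + 11) + 6) = 1 + 28*(7 + 6) = 1 + 28*13 = 1 + 364 = 365)
(U + √(-1305 + 459))/(-2171 + 1727) = (365 + √(-1305 + 459))/(-2171 + 1727) = (365 + √(-846))/(-444) = (365 + 3*I*√94)*(-1/444) = -365/444 - I*√94/148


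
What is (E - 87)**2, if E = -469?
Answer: 309136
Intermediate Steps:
(E - 87)**2 = (-469 - 87)**2 = (-556)**2 = 309136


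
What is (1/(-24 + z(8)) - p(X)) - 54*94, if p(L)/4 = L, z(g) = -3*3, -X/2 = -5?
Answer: -168829/33 ≈ -5116.0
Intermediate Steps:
X = 10 (X = -2*(-5) = 10)
z(g) = -9
p(L) = 4*L
(1/(-24 + z(8)) - p(X)) - 54*94 = (1/(-24 - 9) - 4*10) - 54*94 = (1/(-33) - 1*40) - 5076 = (-1/33 - 40) - 5076 = -1321/33 - 5076 = -168829/33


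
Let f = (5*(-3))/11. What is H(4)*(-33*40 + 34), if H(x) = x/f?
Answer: 56584/15 ≈ 3772.3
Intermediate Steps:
f = -15/11 (f = -15*1/11 = -15/11 ≈ -1.3636)
H(x) = -11*x/15 (H(x) = x/(-15/11) = x*(-11/15) = -11*x/15)
H(4)*(-33*40 + 34) = (-11/15*4)*(-33*40 + 34) = -44*(-1320 + 34)/15 = -44/15*(-1286) = 56584/15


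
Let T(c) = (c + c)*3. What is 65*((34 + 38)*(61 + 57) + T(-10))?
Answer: 548340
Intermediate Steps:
T(c) = 6*c (T(c) = (2*c)*3 = 6*c)
65*((34 + 38)*(61 + 57) + T(-10)) = 65*((34 + 38)*(61 + 57) + 6*(-10)) = 65*(72*118 - 60) = 65*(8496 - 60) = 65*8436 = 548340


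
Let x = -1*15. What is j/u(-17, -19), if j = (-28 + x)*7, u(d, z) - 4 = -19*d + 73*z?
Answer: 301/1060 ≈ 0.28396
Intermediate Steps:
x = -15
u(d, z) = 4 - 19*d + 73*z (u(d, z) = 4 + (-19*d + 73*z) = 4 - 19*d + 73*z)
j = -301 (j = (-28 - 15)*7 = -43*7 = -301)
j/u(-17, -19) = -301/(4 - 19*(-17) + 73*(-19)) = -301/(4 + 323 - 1387) = -301/(-1060) = -301*(-1/1060) = 301/1060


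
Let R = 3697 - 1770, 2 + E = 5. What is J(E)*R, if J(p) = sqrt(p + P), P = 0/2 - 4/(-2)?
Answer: 1927*sqrt(5) ≈ 4308.9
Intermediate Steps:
E = 3 (E = -2 + 5 = 3)
R = 1927
P = 2 (P = 0*(1/2) - 4*(-1/2) = 0 + 2 = 2)
J(p) = sqrt(2 + p) (J(p) = sqrt(p + 2) = sqrt(2 + p))
J(E)*R = sqrt(2 + 3)*1927 = sqrt(5)*1927 = 1927*sqrt(5)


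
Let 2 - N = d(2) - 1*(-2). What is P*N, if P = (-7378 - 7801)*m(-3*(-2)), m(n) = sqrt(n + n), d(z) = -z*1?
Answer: -60716*sqrt(3) ≈ -1.0516e+5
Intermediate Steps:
d(z) = -z
m(n) = sqrt(2)*sqrt(n) (m(n) = sqrt(2*n) = sqrt(2)*sqrt(n))
P = -30358*sqrt(3) (P = (-7378 - 7801)*(sqrt(2)*sqrt(-3*(-2))) = -15179*sqrt(2)*sqrt(6) = -30358*sqrt(3) ≈ -52582.)
N = 2 (N = 2 - (-1*2 - 1*(-2)) = 2 - (-2 + 2) = 2 - 1*0 = 2 + 0 = 2)
P*N = -30358*sqrt(3)*2 = -60716*sqrt(3)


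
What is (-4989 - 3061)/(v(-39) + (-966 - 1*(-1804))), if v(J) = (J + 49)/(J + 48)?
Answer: -36225/3776 ≈ -9.5935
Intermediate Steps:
v(J) = (49 + J)/(48 + J)
(-4989 - 3061)/(v(-39) + (-966 - 1*(-1804))) = (-4989 - 3061)/((49 - 39)/(48 - 39) + (-966 - 1*(-1804))) = -8050/(10/9 + (-966 + 1804)) = -8050/((1/9)*10 + 838) = -8050/(10/9 + 838) = -8050/7552/9 = -8050*9/7552 = -36225/3776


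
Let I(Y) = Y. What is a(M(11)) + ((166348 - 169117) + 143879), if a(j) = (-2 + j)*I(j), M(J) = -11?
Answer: 141253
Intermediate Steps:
a(j) = j*(-2 + j) (a(j) = (-2 + j)*j = j*(-2 + j))
a(M(11)) + ((166348 - 169117) + 143879) = -11*(-2 - 11) + ((166348 - 169117) + 143879) = -11*(-13) + (-2769 + 143879) = 143 + 141110 = 141253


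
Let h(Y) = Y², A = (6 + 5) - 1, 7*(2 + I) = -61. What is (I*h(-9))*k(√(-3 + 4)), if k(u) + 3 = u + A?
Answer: -48600/7 ≈ -6942.9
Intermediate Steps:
I = -75/7 (I = -2 + (⅐)*(-61) = -2 - 61/7 = -75/7 ≈ -10.714)
A = 10 (A = 11 - 1 = 10)
k(u) = 7 + u (k(u) = -3 + (u + 10) = -3 + (10 + u) = 7 + u)
(I*h(-9))*k(√(-3 + 4)) = (-75/7*(-9)²)*(7 + √(-3 + 4)) = (-75/7*81)*(7 + √1) = -6075*(7 + 1)/7 = -6075/7*8 = -48600/7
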